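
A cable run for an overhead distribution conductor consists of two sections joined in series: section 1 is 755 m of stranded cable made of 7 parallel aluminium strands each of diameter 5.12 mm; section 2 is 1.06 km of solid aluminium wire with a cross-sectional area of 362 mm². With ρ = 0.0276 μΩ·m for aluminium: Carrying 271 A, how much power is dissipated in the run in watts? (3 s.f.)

ρ = 0.0276 μΩ·m = 2.76×10^-8 Ω·m
Section 1: A_strand = π(2.5600e-03)² = 2.059e-05 m²; R₁ = ρL/(N·A_s) = (2.76×10^-8)(755)/(7×2.059e-05) = 0.1446 Ω
Section 2: A = 362 mm² = 3.620e-04 m²
R₂ = (2.76×10^-8)(1060)/(3.620e-04) = 0.08082 Ω
R = R₁ + R₂ = 0.2254 Ω
P = I²R = (271)² × 0.2254 = 16600 W

16600 W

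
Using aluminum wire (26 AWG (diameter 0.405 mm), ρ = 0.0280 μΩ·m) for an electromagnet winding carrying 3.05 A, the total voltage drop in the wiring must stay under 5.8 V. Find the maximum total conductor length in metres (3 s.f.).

ρ = 0.0280 μΩ·m = 2.80×10^-8 Ω·m
A = π(0.405/2 mm)² = π(2.0250e-04 m)² = 1.288e-07 m²
L_max = V_max·A/(1·ρI) = (5.8)(1.288e-07)/(2.80×10^-8×3.05) = 8.75 m

8.75 m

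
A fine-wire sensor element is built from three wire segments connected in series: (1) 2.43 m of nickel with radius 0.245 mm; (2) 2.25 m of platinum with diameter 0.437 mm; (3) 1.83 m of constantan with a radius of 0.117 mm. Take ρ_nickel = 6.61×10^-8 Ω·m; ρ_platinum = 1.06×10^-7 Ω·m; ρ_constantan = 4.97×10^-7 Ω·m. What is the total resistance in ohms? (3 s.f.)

23.6 Ω

Seg 1: A = πr² = π(2.4500e-04 m)² = 1.886e-07 m²
R_1 = (6.61×10^-8)(2.43)/(1.886e-07) = 0.8518 Ω
Seg 2: A = π(d/2)² = π(2.1850e-04 m)² = 1.500e-07 m²
R_2 = (1.06×10^-7)(2.25)/(1.500e-07) = 1.59 Ω
Seg 3: A = πr² = π(1.1700e-04 m)² = 4.301e-08 m²
R_3 = (4.97×10^-7)(1.83)/(4.301e-08) = 21.15 Ω
R_total = R_1 + R_2 + R_3 = 23.6 Ω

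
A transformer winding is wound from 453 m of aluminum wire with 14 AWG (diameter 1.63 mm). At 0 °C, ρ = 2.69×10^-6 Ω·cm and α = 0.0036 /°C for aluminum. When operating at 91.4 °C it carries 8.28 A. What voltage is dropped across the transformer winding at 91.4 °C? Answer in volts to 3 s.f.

ρ = 2.69×10^-6 Ω·cm = 2.69×10^-8 Ω·m
A = π(1.63/2 mm)² = π(8.1500e-04 m)² = 2.087e-06 m²
R₍0₎ = ρL/A = (2.69×10^-8)(453)/(2.087e-06) = 5.84 Ω
R₍91.4₎ = R₍0₎(1 + αΔT) = 5.84 × (1 + 0.0036×91.4) = 7.761 Ω
V = IR = 8.28 × 7.761 = 64.3 V

64.3 V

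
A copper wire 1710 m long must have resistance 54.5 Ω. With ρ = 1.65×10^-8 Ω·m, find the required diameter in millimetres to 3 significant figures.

A = ρL/R = (1.65×10^-8)(1710)/(54.5) = 5.177e-07 m²
d = 2√(A/π) = 8.119e-04 m = 0.812 mm

0.812 mm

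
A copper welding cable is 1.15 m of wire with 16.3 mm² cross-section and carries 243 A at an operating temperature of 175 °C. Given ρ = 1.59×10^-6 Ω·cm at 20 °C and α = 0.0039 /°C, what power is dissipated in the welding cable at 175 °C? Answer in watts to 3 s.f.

106 W

ρ = 1.59×10^-6 Ω·cm = 1.59×10^-8 Ω·m
A = 16.3 mm² = 1.630e-05 m²
R₍20₎ = ρL/A = (1.59×10^-8)(1.15)/(1.630e-05) = 0.001122 Ω
R₍175₎ = R₍20₎(1 + αΔT) = 0.001122 × (1 + 0.0039×155) = 0.0018 Ω
P = I²R = (243)² × 0.0018 = 106 W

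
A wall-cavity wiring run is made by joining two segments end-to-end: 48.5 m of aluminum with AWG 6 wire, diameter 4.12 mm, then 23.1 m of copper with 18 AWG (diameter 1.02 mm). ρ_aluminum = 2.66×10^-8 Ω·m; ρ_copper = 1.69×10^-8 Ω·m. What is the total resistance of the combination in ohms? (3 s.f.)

0.575 Ω

Segment 1: A = π(4.12/2 mm)² = π(2.0600e-03 m)² = 1.333e-05 m²
R₁ = ρL/A = (2.66×10^-8)(48.5)/(1.333e-05) = 0.09677 Ω
Segment 2: A = π(1.02/2 mm)² = π(5.1000e-04 m)² = 8.171e-07 m²
R₂ = (1.69×10^-8)(23.1)/(8.171e-07) = 0.4778 Ω
R = R₁ + R₂ = 0.575 Ω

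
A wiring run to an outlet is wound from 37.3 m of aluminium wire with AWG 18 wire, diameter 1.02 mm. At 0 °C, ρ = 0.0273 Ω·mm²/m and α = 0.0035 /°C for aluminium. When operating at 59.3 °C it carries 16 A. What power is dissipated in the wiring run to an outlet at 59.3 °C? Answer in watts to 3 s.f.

ρ = 0.0273 Ω·mm²/m = 2.73×10^-8 Ω·m
A = π(1.02/2 mm)² = π(5.1000e-04 m)² = 8.171e-07 m²
R₍0₎ = ρL/A = (2.73×10^-8)(37.3)/(8.171e-07) = 1.246 Ω
R₍59.3₎ = R₍0₎(1 + αΔT) = 1.246 × (1 + 0.0035×59.3) = 1.505 Ω
P = I²R = (16)² × 1.505 = 385 W

385 W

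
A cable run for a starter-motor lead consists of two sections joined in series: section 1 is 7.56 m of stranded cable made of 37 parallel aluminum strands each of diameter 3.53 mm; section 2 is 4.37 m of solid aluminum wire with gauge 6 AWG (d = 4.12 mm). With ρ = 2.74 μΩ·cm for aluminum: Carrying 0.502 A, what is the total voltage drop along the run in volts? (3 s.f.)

0.00480 V

ρ = 2.74 μΩ·cm = 2.74×10^-8 Ω·m
Section 1: A_strand = π(1.7650e-03)² = 9.787e-06 m²; R₁ = ρL/(N·A_s) = (2.74×10^-8)(7.56)/(37×9.787e-06) = 5.720×10^-4 Ω
Section 2: A = π(4.12/2 mm)² = π(2.0600e-03 m)² = 1.333e-05 m²
R₂ = (2.74×10^-8)(4.37)/(1.333e-05) = 0.008981 Ω
R = R₁ + R₂ = 0.009554 Ω
V = IR = 0.502 × 0.009554 = 0.00480 V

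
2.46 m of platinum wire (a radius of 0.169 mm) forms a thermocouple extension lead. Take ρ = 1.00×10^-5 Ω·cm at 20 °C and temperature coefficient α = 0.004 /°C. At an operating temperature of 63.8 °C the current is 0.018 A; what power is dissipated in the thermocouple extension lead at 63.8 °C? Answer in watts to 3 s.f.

0.00104 W

ρ = 1.00×10^-5 Ω·cm = 1.00×10^-7 Ω·m
A = πr² = π(1.6900e-04 m)² = 8.973e-08 m²
R₍20₎ = ρL/A = (1.00×10^-7)(2.46)/(8.973e-08) = 2.742 Ω
R₍63.8₎ = R₍20₎(1 + αΔT) = 2.742 × (1 + 0.004×43.8) = 3.222 Ω
P = I²R = (0.018)² × 3.222 = 0.00104 W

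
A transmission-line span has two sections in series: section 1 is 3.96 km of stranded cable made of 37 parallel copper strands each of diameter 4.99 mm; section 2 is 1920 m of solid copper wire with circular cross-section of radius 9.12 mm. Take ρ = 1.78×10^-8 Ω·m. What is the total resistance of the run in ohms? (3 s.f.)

0.228 Ω

Section 1: A_strand = π(2.4950e-03)² = 1.956e-05 m²; R₁ = ρL/(N·A_s) = (1.78×10^-8)(3960)/(37×1.956e-05) = 0.09741 Ω
Section 2: A = πr² = π(9.1200e-03 m)² = 2.613e-04 m²
R₂ = (1.78×10^-8)(1920)/(2.613e-04) = 0.1308 Ω
R = R₁ + R₂ = 0.228 Ω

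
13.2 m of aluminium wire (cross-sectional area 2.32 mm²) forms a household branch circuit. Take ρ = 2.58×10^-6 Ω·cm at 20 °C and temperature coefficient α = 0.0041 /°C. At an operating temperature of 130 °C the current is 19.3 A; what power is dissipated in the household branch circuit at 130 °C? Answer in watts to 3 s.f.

ρ = 2.58×10^-6 Ω·cm = 2.58×10^-8 Ω·m
A = 2.32 mm² = 2.320e-06 m²
R₍20₎ = ρL/A = (2.58×10^-8)(13.2)/(2.320e-06) = 0.1468 Ω
R₍130₎ = R₍20₎(1 + αΔT) = 0.1468 × (1 + 0.0041×110) = 0.213 Ω
P = I²R = (19.3)² × 0.213 = 79.3 W

79.3 W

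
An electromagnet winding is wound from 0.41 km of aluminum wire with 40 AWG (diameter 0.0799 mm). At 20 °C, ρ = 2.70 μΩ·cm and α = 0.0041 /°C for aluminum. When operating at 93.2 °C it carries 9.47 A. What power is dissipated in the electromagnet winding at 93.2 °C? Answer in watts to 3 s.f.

2.57×10^5 W

ρ = 2.70 μΩ·cm = 2.70×10^-8 Ω·m
A = π(0.0799/2 mm)² = π(3.9950e-05 m)² = 5.014e-09 m²
R₍20₎ = ρL/A = (2.70×10^-8)(410)/(5.014e-09) = 2208 Ω
R₍93.2₎ = R₍20₎(1 + αΔT) = 2208 × (1 + 0.0041×73.2) = 2870 Ω
P = I²R = (9.47)² × 2870 = 2.57×10^5 W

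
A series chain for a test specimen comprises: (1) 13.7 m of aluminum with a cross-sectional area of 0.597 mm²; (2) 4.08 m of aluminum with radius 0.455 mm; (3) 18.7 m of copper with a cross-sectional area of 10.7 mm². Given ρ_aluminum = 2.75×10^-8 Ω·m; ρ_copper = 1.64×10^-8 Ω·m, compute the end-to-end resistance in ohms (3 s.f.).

Seg 1: A = 0.597 mm² = 5.970e-07 m²
R_1 = (2.75×10^-8)(13.7)/(5.970e-07) = 0.6311 Ω
Seg 2: A = πr² = π(4.5500e-04 m)² = 6.504e-07 m²
R_2 = (2.75×10^-8)(4.08)/(6.504e-07) = 0.1725 Ω
Seg 3: A = 10.7 mm² = 1.070e-05 m²
R_3 = (1.64×10^-8)(18.7)/(1.070e-05) = 0.02866 Ω
R_total = R_1 + R_2 + R_3 = 0.832 Ω

0.832 Ω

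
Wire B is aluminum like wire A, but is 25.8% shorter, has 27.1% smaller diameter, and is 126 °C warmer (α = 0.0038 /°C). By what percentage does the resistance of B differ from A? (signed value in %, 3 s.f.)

R ∝ ρL/d² with ρ ∝ (1+αΔT), so R_B/R_A = (1 − 25.8/100) × (1 − 27.1/100)⁻² × (1 + 0.0038×126)
= 0.742 × 1.882 × 1.479 = 2.065
(R_B − R_A)/R_A = 2.065 − 1 = 106%

106%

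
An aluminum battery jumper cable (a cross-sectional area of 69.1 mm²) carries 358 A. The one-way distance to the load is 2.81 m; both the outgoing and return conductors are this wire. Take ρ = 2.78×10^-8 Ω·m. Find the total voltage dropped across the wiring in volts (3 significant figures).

0.809 V

A = 69.1 mm² = 6.910e-05 m²
Total conductor length (both ways) L = 2 × 2.81 = 5.62 m
R = ρL/A = (2.78×10^-8)(5.62)/(6.910e-05) = 0.002261 Ω
V = IR = 358 × 0.002261 = 0.809 V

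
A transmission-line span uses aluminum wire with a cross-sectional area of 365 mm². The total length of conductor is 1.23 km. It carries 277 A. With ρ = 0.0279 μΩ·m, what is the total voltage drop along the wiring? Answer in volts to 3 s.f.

26.0 V

ρ = 0.0279 μΩ·m = 2.79×10^-8 Ω·m
A = 365 mm² = 3.650e-04 m²
R = ρL/A = (2.79×10^-8)(1230)/(3.650e-04) = 0.09402 Ω
V = IR = 277 × 0.09402 = 26.0 V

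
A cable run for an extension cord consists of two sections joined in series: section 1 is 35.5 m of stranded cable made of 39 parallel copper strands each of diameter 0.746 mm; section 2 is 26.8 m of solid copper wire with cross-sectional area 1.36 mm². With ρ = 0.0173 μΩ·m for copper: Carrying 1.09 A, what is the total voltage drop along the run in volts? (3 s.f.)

ρ = 0.0173 μΩ·m = 1.73×10^-8 Ω·m
Section 1: A_strand = π(3.7300e-04)² = 4.371e-07 m²; R₁ = ρL/(N·A_s) = (1.73×10^-8)(35.5)/(39×4.371e-07) = 0.03603 Ω
Section 2: A = 1.36 mm² = 1.360e-06 m²
R₂ = (1.73×10^-8)(26.8)/(1.360e-06) = 0.3409 Ω
R = R₁ + R₂ = 0.3769 Ω
V = IR = 1.09 × 0.3769 = 0.411 V

0.411 V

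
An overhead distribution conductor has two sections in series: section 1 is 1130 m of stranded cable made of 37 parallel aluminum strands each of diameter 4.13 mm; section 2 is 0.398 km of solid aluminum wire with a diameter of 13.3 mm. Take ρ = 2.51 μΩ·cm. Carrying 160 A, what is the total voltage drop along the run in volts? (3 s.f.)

20.7 V

ρ = 2.51 μΩ·cm = 2.51×10^-8 Ω·m
Section 1: A_strand = π(2.0650e-03)² = 1.340e-05 m²; R₁ = ρL/(N·A_s) = (2.51×10^-8)(1130)/(37×1.340e-05) = 0.05722 Ω
Section 2: A = π(d/2)² = π(6.6500e-03 m)² = 1.389e-04 m²
R₂ = (2.51×10^-8)(398)/(1.389e-04) = 0.07191 Ω
R = R₁ + R₂ = 0.1291 Ω
V = IR = 160 × 0.1291 = 20.7 V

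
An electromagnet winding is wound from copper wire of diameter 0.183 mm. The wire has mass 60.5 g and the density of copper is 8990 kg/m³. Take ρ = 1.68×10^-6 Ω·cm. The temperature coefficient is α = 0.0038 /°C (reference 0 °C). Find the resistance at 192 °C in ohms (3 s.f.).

283 Ω

ρ = 1.68×10^-6 Ω·cm = 1.68×10^-8 Ω·m
A = π(d/2)² = π(9.1500e-05 m)² = 2.6302e-08 m²
L = m/(density·A) = 0.0605/(8990×2.6302e-08) = 255.9 m
R = ρL/A = (1.68×10^-8)(255.9)/(2.6302e-08) = 163.4 Ω
R(192 °C) = 163.4 × (1 + 0.0038×192) = 283 Ω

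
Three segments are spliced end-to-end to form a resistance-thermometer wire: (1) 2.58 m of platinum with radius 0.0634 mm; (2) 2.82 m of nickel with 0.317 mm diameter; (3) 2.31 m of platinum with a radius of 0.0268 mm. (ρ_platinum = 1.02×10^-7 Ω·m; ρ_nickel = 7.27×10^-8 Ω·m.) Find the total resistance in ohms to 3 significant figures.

Seg 1: A = πr² = π(6.3400e-05 m)² = 1.263e-08 m²
R_1 = (1.02×10^-7)(2.58)/(1.263e-08) = 20.84 Ω
Seg 2: A = π(d/2)² = π(1.5850e-04 m)² = 7.892e-08 m²
R_2 = (7.27×10^-8)(2.82)/(7.892e-08) = 2.598 Ω
Seg 3: A = πr² = π(2.6800e-05 m)² = 2.256e-09 m²
R_3 = (1.02×10^-7)(2.31)/(2.256e-09) = 104.4 Ω
R_total = R_1 + R_2 + R_3 = 128 Ω

128 Ω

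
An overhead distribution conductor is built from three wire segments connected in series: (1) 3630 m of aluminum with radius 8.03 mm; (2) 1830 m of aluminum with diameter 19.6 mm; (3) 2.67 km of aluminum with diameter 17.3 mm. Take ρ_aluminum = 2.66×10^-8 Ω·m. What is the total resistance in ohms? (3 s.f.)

0.940 Ω

Seg 1: A = πr² = π(8.0300e-03 m)² = 2.026e-04 m²
R_1 = (2.66×10^-8)(3630)/(2.026e-04) = 0.4767 Ω
Seg 2: A = π(d/2)² = π(9.8000e-03 m)² = 3.017e-04 m²
R_2 = (2.66×10^-8)(1830)/(3.017e-04) = 0.1613 Ω
Seg 3: A = π(d/2)² = π(8.6500e-03 m)² = 2.351e-04 m²
R_3 = (2.66×10^-8)(2670)/(2.351e-04) = 0.3021 Ω
R_total = R_1 + R_2 + R_3 = 0.940 Ω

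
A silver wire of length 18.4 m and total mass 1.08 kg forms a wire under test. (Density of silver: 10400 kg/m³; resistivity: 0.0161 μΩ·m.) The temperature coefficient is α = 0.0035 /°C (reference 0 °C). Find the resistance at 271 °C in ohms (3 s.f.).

ρ = 0.0161 μΩ·m = 1.61×10^-8 Ω·m
A = m/(density·L) = 1.08/(10400×18.4) = 5.6438e-06 m²
R = ρL/A = (1.61×10^-8)(18.4)/(5.6438e-06) = 0.05249 Ω
R(271 °C) = 0.05249 × (1 + 0.0035×271) = 0.102 Ω

0.102 Ω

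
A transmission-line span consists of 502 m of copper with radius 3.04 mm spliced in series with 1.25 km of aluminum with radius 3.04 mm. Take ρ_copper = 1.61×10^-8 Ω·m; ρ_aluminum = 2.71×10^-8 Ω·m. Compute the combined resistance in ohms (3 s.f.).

1.45 Ω

Segment 1: A = πr² = π(3.0400e-03 m)² = 2.903e-05 m²
R₁ = ρL/A = (1.61×10^-8)(502)/(2.903e-05) = 0.2784 Ω
R₂ = (2.71×10^-8)(1250)/(2.903e-05) = 1.167 Ω
R = R₁ + R₂ = 1.45 Ω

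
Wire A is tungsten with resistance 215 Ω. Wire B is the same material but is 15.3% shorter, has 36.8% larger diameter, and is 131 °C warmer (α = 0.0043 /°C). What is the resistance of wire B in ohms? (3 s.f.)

R ∝ ρL/d² with ρ ∝ (1+αΔT), so R_B/R_A = (1 − 15.3/100) × (1 + 36.8/100)⁻² × (1 + 0.0043×131)
= 0.847 × 0.5343 × 1.563 = 0.7075
R_B = 0.7075 × 215 = 152 Ω

152 Ω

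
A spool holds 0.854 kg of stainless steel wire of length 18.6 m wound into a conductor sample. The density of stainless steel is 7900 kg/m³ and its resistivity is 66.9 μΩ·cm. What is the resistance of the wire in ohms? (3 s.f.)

ρ = 66.9 μΩ·cm = 6.69×10^-7 Ω·m
A = m/(density·L) = 0.854/(7900×18.6) = 5.8119e-06 m²
R = ρL/A = (6.69×10^-7)(18.6)/(5.8119e-06) = 2.14 Ω

2.14 Ω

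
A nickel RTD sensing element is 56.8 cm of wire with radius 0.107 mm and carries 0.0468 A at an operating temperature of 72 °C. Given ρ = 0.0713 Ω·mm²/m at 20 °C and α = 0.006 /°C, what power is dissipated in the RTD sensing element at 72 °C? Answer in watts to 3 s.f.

0.00324 W

ρ = 0.0713 Ω·mm²/m = 7.13×10^-8 Ω·m
A = πr² = π(1.0700e-04 m)² = 3.597e-08 m²
R₍20₎ = ρL/A = (7.13×10^-8)(0.568)/(3.597e-08) = 1.126 Ω
R₍72₎ = R₍20₎(1 + αΔT) = 1.126 × (1 + 0.006×52) = 1.477 Ω
P = I²R = (0.0468)² × 1.477 = 0.00324 W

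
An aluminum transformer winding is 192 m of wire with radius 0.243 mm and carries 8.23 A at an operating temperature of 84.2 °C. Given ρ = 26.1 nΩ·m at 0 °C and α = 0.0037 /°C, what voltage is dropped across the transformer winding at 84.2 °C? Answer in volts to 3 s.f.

292 V

ρ = 26.1 nΩ·m = 2.61×10^-8 Ω·m
A = πr² = π(2.4300e-04 m)² = 1.855e-07 m²
R₍0₎ = ρL/A = (2.61×10^-8)(192)/(1.855e-07) = 27.01 Ω
R₍84.2₎ = R₍0₎(1 + αΔT) = 27.01 × (1 + 0.0037×84.2) = 35.43 Ω
V = IR = 8.23 × 35.43 = 292 V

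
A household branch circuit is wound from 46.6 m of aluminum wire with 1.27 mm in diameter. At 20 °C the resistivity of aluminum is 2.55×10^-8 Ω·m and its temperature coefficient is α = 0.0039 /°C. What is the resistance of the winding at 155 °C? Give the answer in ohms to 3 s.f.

1.43 Ω

A = π(d/2)² = π(6.3500e-04 m)² = 1.267e-06 m²
R₍20°C₎ = ρL/A = (2.55×10^-8)(46.6)/(1.267e-06) = 0.9381 Ω
R = R₀(1 + αΔT) = 0.9381(1 + 0.0039×135) = 1.43 Ω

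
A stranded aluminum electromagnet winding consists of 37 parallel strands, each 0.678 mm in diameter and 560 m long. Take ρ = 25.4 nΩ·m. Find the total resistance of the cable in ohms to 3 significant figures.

ρ = 25.4 nΩ·m = 2.54×10^-8 Ω·m
A_strand = π(3.3900e-04 m)² = 3.610e-07 m²
R_strand = ρL/A = (2.54×10^-8)(560)/(3.610e-07) = 39.4 Ω
R_total = R_strand/N = 39.4/37 = 1.06 Ω

1.06 Ω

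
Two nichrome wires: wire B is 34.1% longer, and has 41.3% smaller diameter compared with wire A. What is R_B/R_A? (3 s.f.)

3.89

R ∝ L/d², so R_B/R_A = (1 + 34.1/100) × (1 − 41.3/100)⁻²
= 1.341 × 2.902 = 3.89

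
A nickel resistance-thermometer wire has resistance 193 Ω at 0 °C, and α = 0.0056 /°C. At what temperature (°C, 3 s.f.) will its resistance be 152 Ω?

-37.9 °C

R = R₀(1 + α(T − T₀)) ⇒ T = T₀ + (R/R₀ − 1)/α
T = 0 + (152/193 − 1)/0.0056 = 0 + (-0.2124)/0.0056 = -37.9 °C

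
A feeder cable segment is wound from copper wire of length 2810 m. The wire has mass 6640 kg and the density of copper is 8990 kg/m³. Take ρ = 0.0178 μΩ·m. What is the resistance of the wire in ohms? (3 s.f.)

ρ = 0.0178 μΩ·m = 1.78×10^-8 Ω·m
A = m/(density·L) = 6640/(8990×2810) = 2.6285e-04 m²
R = ρL/A = (1.78×10^-8)(2810)/(2.6285e-04) = 0.190 Ω

0.190 Ω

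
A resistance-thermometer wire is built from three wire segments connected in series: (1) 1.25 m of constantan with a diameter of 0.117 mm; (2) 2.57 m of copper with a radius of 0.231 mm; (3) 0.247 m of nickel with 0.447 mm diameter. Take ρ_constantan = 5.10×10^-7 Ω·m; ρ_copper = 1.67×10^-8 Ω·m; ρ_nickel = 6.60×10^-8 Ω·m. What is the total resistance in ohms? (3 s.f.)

59.7 Ω

Seg 1: A = π(d/2)² = π(5.8500e-05 m)² = 1.075e-08 m²
R_1 = (5.10×10^-7)(1.25)/(1.075e-08) = 59.3 Ω
Seg 2: A = πr² = π(2.3100e-04 m)² = 1.676e-07 m²
R_2 = (1.67×10^-8)(2.57)/(1.676e-07) = 0.256 Ω
Seg 3: A = π(d/2)² = π(2.2350e-04 m)² = 1.569e-07 m²
R_3 = (6.60×10^-8)(0.247)/(1.569e-07) = 0.1039 Ω
R_total = R_1 + R_2 + R_3 = 59.7 Ω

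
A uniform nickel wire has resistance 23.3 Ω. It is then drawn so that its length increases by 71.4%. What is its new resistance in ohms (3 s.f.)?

68.5 Ω

k = 1 + 71.4/100 = 1.714; volume constant ⇒ A' = A/k, so R' = k²R.
R' = 2.938 × 23.3 = 68.5 Ω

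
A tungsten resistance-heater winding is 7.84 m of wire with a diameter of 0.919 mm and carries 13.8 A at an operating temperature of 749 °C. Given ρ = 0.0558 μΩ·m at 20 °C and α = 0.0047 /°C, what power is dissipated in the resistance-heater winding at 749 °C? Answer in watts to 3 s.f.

556 W

ρ = 0.0558 μΩ·m = 5.58×10^-8 Ω·m
A = π(d/2)² = π(4.5950e-04 m)² = 6.633e-07 m²
R₍20₎ = ρL/A = (5.58×10^-8)(7.84)/(6.633e-07) = 0.6595 Ω
R₍749₎ = R₍20₎(1 + αΔT) = 0.6595 × (1 + 0.0047×729) = 2.919 Ω
P = I²R = (13.8)² × 2.919 = 556 W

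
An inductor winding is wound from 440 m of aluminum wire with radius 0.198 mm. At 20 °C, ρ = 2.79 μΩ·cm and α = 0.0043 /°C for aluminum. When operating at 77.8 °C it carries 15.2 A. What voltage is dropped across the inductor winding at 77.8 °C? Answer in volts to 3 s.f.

1890 V

ρ = 2.79 μΩ·cm = 2.79×10^-8 Ω·m
A = πr² = π(1.9800e-04 m)² = 1.232e-07 m²
R₍20₎ = ρL/A = (2.79×10^-8)(440)/(1.232e-07) = 99.67 Ω
R₍77.8₎ = R₍20₎(1 + αΔT) = 99.67 × (1 + 0.0043×57.8) = 124.4 Ω
V = IR = 15.2 × 124.4 = 1890 V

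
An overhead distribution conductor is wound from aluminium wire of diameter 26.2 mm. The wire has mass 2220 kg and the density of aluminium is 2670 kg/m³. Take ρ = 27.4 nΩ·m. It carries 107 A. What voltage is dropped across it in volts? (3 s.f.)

ρ = 27.4 nΩ·m = 2.74×10^-8 Ω·m
A = π(d/2)² = π(1.3100e-02 m)² = 5.3913e-04 m²
L = m/(density·A) = 2220/(2670×5.3913e-04) = 1542 m
R = ρL/A = (2.74×10^-8)(1542)/(5.3913e-04) = 0.07838 Ω
V = IR = 107 × 0.07838 = 8.39 V

8.39 V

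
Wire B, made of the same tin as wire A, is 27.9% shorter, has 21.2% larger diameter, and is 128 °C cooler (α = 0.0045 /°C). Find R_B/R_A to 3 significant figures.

R ∝ ρL/d² with ρ ∝ (1+αΔT), so R_B/R_A = (1 − 27.9/100) × (1 + 21.2/100)⁻² × (1 − 0.0045×128)
= 0.721 × 0.6808 × 0.424 = 0.208

0.208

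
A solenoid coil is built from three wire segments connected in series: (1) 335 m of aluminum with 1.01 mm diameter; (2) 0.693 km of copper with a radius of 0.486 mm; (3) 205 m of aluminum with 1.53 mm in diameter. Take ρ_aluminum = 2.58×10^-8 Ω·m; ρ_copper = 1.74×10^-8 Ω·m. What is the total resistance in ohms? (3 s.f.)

29.9 Ω

Seg 1: A = π(d/2)² = π(5.0500e-04 m)² = 8.012e-07 m²
R_1 = (2.58×10^-8)(335)/(8.012e-07) = 10.79 Ω
Seg 2: A = πr² = π(4.8600e-04 m)² = 7.420e-07 m²
R_2 = (1.74×10^-8)(693)/(7.420e-07) = 16.25 Ω
Seg 3: A = π(d/2)² = π(7.6500e-04 m)² = 1.839e-06 m²
R_3 = (2.58×10^-8)(205)/(1.839e-06) = 2.877 Ω
R_total = R_1 + R_2 + R_3 = 29.9 Ω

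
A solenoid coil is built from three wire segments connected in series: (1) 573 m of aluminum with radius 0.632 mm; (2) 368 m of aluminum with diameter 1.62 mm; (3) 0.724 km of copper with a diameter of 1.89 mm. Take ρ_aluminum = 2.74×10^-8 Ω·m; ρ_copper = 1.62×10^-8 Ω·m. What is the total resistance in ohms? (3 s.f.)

21.6 Ω

Seg 1: A = πr² = π(6.3200e-04 m)² = 1.255e-06 m²
R_1 = (2.74×10^-8)(573)/(1.255e-06) = 12.51 Ω
Seg 2: A = π(d/2)² = π(8.1000e-04 m)² = 2.061e-06 m²
R_2 = (2.74×10^-8)(368)/(2.061e-06) = 4.892 Ω
Seg 3: A = π(d/2)² = π(9.4500e-04 m)² = 2.806e-06 m²
R_3 = (1.62×10^-8)(724)/(2.806e-06) = 4.181 Ω
R_total = R_1 + R_2 + R_3 = 21.6 Ω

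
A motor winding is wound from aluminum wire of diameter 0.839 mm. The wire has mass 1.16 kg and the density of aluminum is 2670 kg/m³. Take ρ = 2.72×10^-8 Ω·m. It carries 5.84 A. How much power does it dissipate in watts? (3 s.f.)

1320 W

A = π(d/2)² = π(4.1950e-04 m)² = 5.5286e-07 m²
L = m/(density·A) = 1.16/(2670×5.5286e-07) = 785.8 m
R = ρL/A = (2.72×10^-8)(785.8)/(5.5286e-07) = 38.66 Ω
P = I²R = (5.84)² × 38.66 = 1320 W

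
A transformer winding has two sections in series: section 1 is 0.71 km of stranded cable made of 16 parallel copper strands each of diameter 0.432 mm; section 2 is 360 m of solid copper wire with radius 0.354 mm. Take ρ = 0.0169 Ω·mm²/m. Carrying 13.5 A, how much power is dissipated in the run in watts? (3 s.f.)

ρ = 0.0169 Ω·mm²/m = 1.69×10^-8 Ω·m
Section 1: A_strand = π(2.1600e-04)² = 1.466e-07 m²; R₁ = ρL/(N·A_s) = (1.69×10^-8)(710)/(16×1.466e-07) = 5.116 Ω
Section 2: A = πr² = π(3.5400e-04 m)² = 3.937e-07 m²
R₂ = (1.69×10^-8)(360)/(3.937e-07) = 15.45 Ω
R = R₁ + R₂ = 20.57 Ω
P = I²R = (13.5)² × 20.57 = 3750 W

3750 W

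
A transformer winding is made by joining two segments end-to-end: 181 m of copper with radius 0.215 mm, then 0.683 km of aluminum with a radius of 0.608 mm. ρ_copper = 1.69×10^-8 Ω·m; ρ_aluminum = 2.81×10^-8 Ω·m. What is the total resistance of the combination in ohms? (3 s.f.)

37.6 Ω

Segment 1: A = πr² = π(2.1500e-04 m)² = 1.452e-07 m²
R₁ = ρL/A = (1.69×10^-8)(181)/(1.452e-07) = 21.06 Ω
Segment 2: A = πr² = π(6.0800e-04 m)² = 1.161e-06 m²
R₂ = (2.81×10^-8)(683)/(1.161e-06) = 16.53 Ω
R = R₁ + R₂ = 37.6 Ω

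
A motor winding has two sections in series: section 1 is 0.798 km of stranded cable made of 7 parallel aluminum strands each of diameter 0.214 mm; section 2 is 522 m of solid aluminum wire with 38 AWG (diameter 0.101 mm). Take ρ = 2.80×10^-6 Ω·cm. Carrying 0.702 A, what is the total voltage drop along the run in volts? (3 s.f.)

1340 V

ρ = 2.80×10^-6 Ω·cm = 2.80×10^-8 Ω·m
Section 1: A_strand = π(1.0700e-04)² = 3.597e-08 m²; R₁ = ρL/(N·A_s) = (2.80×10^-8)(798)/(7×3.597e-08) = 88.75 Ω
Section 2: A = π(0.101/2 mm)² = π(5.0500e-05 m)² = 8.012e-09 m²
R₂ = (2.80×10^-8)(522)/(8.012e-09) = 1824 Ω
R = R₁ + R₂ = 1913 Ω
V = IR = 0.702 × 1913 = 1340 V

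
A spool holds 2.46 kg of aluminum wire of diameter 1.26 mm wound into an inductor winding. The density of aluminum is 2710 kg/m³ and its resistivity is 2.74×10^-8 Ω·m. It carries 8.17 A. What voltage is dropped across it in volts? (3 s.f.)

131 V

A = π(d/2)² = π(6.3000e-04 m)² = 1.2469e-06 m²
L = m/(density·A) = 2.46/(2710×1.2469e-06) = 728 m
R = ρL/A = (2.74×10^-8)(728)/(1.2469e-06) = 16 Ω
V = IR = 8.17 × 16 = 131 V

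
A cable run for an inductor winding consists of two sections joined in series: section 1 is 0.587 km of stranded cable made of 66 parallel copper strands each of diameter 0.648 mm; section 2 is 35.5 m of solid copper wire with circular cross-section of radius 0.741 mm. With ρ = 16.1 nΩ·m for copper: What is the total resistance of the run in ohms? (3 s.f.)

ρ = 16.1 nΩ·m = 1.61×10^-8 Ω·m
Section 1: A_strand = π(3.2400e-04)² = 3.298e-07 m²; R₁ = ρL/(N·A_s) = (1.61×10^-8)(587)/(66×3.298e-07) = 0.4342 Ω
Section 2: A = πr² = π(7.4100e-04 m)² = 1.725e-06 m²
R₂ = (1.61×10^-8)(35.5)/(1.725e-06) = 0.3313 Ω
R = R₁ + R₂ = 0.766 Ω

0.766 Ω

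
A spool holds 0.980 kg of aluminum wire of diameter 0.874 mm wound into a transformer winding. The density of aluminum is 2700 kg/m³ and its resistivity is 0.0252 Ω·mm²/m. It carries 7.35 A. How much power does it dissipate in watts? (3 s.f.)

1370 W

ρ = 0.0252 Ω·mm²/m = 2.52×10^-8 Ω·m
A = π(d/2)² = π(4.3700e-04 m)² = 5.9995e-07 m²
L = m/(density·A) = 0.98/(2700×5.9995e-07) = 605 m
R = ρL/A = (2.52×10^-8)(605)/(5.9995e-07) = 25.41 Ω
P = I²R = (7.35)² × 25.41 = 1370 W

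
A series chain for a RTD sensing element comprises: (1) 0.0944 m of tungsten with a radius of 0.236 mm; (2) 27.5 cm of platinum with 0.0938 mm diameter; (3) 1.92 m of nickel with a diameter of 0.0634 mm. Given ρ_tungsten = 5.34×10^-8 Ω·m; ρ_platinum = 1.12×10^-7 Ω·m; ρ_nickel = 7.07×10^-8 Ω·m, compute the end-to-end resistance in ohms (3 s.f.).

Seg 1: A = πr² = π(2.3600e-04 m)² = 1.750e-07 m²
R_1 = (5.34×10^-8)(0.0944)/(1.750e-07) = 0.02881 Ω
Seg 2: A = π(d/2)² = π(4.6900e-05 m)² = 6.910e-09 m²
R_2 = (1.12×10^-7)(0.275)/(6.910e-09) = 4.457 Ω
Seg 3: A = π(d/2)² = π(3.1700e-05 m)² = 3.157e-09 m²
R_3 = (7.07×10^-8)(1.92)/(3.157e-09) = 43 Ω
R_total = R_1 + R_2 + R_3 = 47.5 Ω

47.5 Ω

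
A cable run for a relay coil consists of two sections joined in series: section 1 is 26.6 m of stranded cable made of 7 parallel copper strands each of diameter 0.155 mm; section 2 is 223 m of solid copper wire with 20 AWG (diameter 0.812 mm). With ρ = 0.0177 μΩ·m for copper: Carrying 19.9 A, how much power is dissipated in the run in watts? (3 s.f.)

ρ = 0.0177 μΩ·m = 1.77×10^-8 Ω·m
Section 1: A_strand = π(7.7500e-05)² = 1.887e-08 m²; R₁ = ρL/(N·A_s) = (1.77×10^-8)(26.6)/(7×1.887e-08) = 3.565 Ω
Section 2: A = π(0.812/2 mm)² = π(4.0600e-04 m)² = 5.178e-07 m²
R₂ = (1.77×10^-8)(223)/(5.178e-07) = 7.622 Ω
R = R₁ + R₂ = 11.19 Ω
P = I²R = (19.9)² × 11.19 = 4430 W

4430 W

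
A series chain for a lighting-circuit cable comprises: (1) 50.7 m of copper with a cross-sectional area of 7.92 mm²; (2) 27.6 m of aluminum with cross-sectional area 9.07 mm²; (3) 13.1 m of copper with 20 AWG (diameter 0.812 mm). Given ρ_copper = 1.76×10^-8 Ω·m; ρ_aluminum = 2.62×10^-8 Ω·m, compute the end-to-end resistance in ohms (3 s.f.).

Seg 1: A = 7.92 mm² = 7.920e-06 m²
R_1 = (1.76×10^-8)(50.7)/(7.920e-06) = 0.1127 Ω
Seg 2: A = 9.07 mm² = 9.070e-06 m²
R_2 = (2.62×10^-8)(27.6)/(9.070e-06) = 0.07973 Ω
Seg 3: A = π(0.812/2 mm)² = π(4.0600e-04 m)² = 5.178e-07 m²
R_3 = (1.76×10^-8)(13.1)/(5.178e-07) = 0.4452 Ω
R_total = R_1 + R_2 + R_3 = 0.638 Ω

0.638 Ω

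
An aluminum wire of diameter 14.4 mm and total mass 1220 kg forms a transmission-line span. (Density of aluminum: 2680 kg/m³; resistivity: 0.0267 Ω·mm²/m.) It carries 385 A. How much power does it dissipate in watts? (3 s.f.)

ρ = 0.0267 Ω·mm²/m = 2.67×10^-8 Ω·m
A = π(d/2)² = π(7.2000e-03 m)² = 1.6286e-04 m²
L = m/(density·A) = 1220/(2680×1.6286e-04) = 2795 m
R = ρL/A = (2.67×10^-8)(2795)/(1.6286e-04) = 0.4583 Ω
P = I²R = (385)² × 0.4583 = 67900 W

67900 W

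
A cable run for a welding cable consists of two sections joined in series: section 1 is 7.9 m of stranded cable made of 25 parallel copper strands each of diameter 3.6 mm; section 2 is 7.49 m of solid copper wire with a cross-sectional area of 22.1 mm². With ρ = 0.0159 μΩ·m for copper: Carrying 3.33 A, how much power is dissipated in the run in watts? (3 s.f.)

0.0652 W

ρ = 0.0159 μΩ·m = 1.59×10^-8 Ω·m
Section 1: A_strand = π(1.8000e-03)² = 1.018e-05 m²; R₁ = ρL/(N·A_s) = (1.59×10^-8)(7.9)/(25×1.018e-05) = 4.936×10^-4 Ω
Section 2: A = 22.1 mm² = 2.210e-05 m²
R₂ = (1.59×10^-8)(7.49)/(2.210e-05) = 0.005389 Ω
R = R₁ + R₂ = 0.005882 Ω
P = I²R = (3.33)² × 0.005882 = 0.0652 W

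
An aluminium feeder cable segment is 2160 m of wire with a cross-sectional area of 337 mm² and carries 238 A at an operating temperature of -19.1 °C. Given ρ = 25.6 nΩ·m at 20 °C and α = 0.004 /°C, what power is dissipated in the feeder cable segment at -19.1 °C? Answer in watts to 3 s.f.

ρ = 25.6 nΩ·m = 2.56×10^-8 Ω·m
A = 337 mm² = 3.370e-04 m²
R₍20₎ = ρL/A = (2.56×10^-8)(2160)/(3.370e-04) = 0.1641 Ω
R₍-19.1₎ = R₍20₎(1 + αΔT) = 0.1641 × (1 + 0.004×-39.1) = 0.1384 Ω
P = I²R = (238)² × 0.1384 = 7840 W

7840 W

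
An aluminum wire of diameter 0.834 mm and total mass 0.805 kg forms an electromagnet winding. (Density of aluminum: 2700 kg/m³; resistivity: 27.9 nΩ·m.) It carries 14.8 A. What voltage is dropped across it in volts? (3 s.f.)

ρ = 27.9 nΩ·m = 2.79×10^-8 Ω·m
A = π(d/2)² = π(4.1700e-04 m)² = 5.4629e-07 m²
L = m/(density·A) = 0.805/(2700×5.4629e-07) = 545.8 m
R = ρL/A = (2.79×10^-8)(545.8)/(5.4629e-07) = 27.87 Ω
V = IR = 14.8 × 27.87 = 413 V

413 V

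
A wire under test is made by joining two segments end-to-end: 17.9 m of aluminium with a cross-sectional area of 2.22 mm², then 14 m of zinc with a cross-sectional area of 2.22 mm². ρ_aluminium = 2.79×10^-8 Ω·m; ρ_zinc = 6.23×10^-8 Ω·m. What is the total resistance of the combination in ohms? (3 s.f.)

Segment 1: A = 2.22 mm² = 2.220e-06 m²
R₁ = ρL/A = (2.79×10^-8)(17.9)/(2.220e-06) = 0.225 Ω
R₂ = (6.23×10^-8)(14)/(2.220e-06) = 0.3929 Ω
R = R₁ + R₂ = 0.618 Ω

0.618 Ω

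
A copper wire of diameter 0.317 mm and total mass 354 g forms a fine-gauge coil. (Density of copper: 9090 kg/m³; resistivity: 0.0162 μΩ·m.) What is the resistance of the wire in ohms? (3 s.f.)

101 Ω

ρ = 0.0162 μΩ·m = 1.62×10^-8 Ω·m
A = π(d/2)² = π(1.5850e-04 m)² = 7.8924e-08 m²
L = m/(density·A) = 0.354/(9090×7.8924e-08) = 493.4 m
R = ρL/A = (1.62×10^-8)(493.4)/(7.8924e-08) = 101 Ω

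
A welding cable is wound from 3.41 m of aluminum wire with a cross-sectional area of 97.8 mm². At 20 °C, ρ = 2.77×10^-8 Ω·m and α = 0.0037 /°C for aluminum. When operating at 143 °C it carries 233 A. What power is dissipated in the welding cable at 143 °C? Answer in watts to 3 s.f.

A = 97.8 mm² = 9.780e-05 m²
R₍20₎ = ρL/A = (2.77×10^-8)(3.41)/(9.780e-05) = 9.658×10^-4 Ω
R₍143₎ = R₍20₎(1 + αΔT) = 9.658×10^-4 × (1 + 0.0037×123) = 0.001405 Ω
P = I²R = (233)² × 0.001405 = 76.3 W

76.3 W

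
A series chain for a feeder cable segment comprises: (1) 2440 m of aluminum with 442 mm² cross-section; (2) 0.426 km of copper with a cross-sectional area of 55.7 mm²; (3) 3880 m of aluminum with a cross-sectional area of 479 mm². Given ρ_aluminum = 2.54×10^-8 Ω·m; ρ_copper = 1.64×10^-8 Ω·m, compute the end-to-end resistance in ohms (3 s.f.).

0.471 Ω

Seg 1: A = 442 mm² = 4.420e-04 m²
R_1 = (2.54×10^-8)(2440)/(4.420e-04) = 0.1402 Ω
Seg 2: A = 55.7 mm² = 5.570e-05 m²
R_2 = (1.64×10^-8)(426)/(5.570e-05) = 0.1254 Ω
Seg 3: A = 479 mm² = 4.790e-04 m²
R_3 = (2.54×10^-8)(3880)/(4.790e-04) = 0.2057 Ω
R_total = R_1 + R_2 + R_3 = 0.471 Ω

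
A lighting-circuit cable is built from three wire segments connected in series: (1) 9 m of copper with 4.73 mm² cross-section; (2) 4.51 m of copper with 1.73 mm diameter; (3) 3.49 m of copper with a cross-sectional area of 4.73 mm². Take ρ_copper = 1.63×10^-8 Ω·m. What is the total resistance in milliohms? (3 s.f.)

Seg 1: A = 4.73 mm² = 4.730e-06 m²
R_1 = (1.63×10^-8)(9)/(4.730e-06) = 0.03101 Ω
Seg 2: A = π(d/2)² = π(8.6500e-04 m)² = 2.351e-06 m²
R_2 = (1.63×10^-8)(4.51)/(2.351e-06) = 0.03127 Ω
Seg 3: A = 4.73 mm² = 4.730e-06 m²
R_3 = (1.63×10^-8)(3.49)/(4.730e-06) = 0.01203 Ω
R_total = R_1 + R_2 + R_3 = 74.3 mΩ

74.3 mΩ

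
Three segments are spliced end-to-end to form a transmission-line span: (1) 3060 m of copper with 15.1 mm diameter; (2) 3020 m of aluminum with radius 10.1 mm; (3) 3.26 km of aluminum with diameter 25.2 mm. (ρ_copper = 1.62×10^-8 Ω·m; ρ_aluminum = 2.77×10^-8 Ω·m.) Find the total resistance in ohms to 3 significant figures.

0.719 Ω

Seg 1: A = π(d/2)² = π(7.5500e-03 m)² = 1.791e-04 m²
R_1 = (1.62×10^-8)(3060)/(1.791e-04) = 0.2768 Ω
Seg 2: A = πr² = π(1.0100e-02 m)² = 3.205e-04 m²
R_2 = (2.77×10^-8)(3020)/(3.205e-04) = 0.261 Ω
Seg 3: A = π(d/2)² = π(1.2600e-02 m)² = 4.988e-04 m²
R_3 = (2.77×10^-8)(3260)/(4.988e-04) = 0.1811 Ω
R_total = R_1 + R_2 + R_3 = 0.719 Ω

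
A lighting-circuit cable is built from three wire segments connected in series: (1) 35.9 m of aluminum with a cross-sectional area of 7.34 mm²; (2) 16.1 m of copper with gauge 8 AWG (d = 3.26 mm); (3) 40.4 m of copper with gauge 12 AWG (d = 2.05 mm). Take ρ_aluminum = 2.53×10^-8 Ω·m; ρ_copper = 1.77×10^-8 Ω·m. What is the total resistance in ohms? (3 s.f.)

0.375 Ω

Seg 1: A = 7.34 mm² = 7.340e-06 m²
R_1 = (2.53×10^-8)(35.9)/(7.340e-06) = 0.1237 Ω
Seg 2: A = π(3.26/2 mm)² = π(1.6300e-03 m)² = 8.347e-06 m²
R_2 = (1.77×10^-8)(16.1)/(8.347e-06) = 0.03414 Ω
Seg 3: A = π(2.05/2 mm)² = π(1.0250e-03 m)² = 3.301e-06 m²
R_3 = (1.77×10^-8)(40.4)/(3.301e-06) = 0.2166 Ω
R_total = R_1 + R_2 + R_3 = 0.375 Ω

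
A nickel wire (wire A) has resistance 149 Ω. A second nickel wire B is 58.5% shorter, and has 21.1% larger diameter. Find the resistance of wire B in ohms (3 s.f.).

42.2 Ω

R ∝ L/d², so R_B/R_A = (1 − 58.5/100) × (1 + 21.1/100)⁻²
= 0.415 × 0.6819 = 0.283
R_B = 0.283 × 149 = 42.2 Ω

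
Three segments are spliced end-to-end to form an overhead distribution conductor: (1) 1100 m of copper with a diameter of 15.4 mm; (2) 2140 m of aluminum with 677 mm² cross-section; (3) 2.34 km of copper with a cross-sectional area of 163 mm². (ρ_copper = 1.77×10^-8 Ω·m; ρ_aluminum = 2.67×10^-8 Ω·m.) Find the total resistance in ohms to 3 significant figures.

Seg 1: A = π(d/2)² = π(7.7000e-03 m)² = 1.863e-04 m²
R_1 = (1.77×10^-8)(1100)/(1.863e-04) = 0.1045 Ω
Seg 2: A = 677 mm² = 6.770e-04 m²
R_2 = (2.67×10^-8)(2140)/(6.770e-04) = 0.0844 Ω
Seg 3: A = 163 mm² = 1.630e-04 m²
R_3 = (1.77×10^-8)(2340)/(1.630e-04) = 0.2541 Ω
R_total = R_1 + R_2 + R_3 = 0.443 Ω

0.443 Ω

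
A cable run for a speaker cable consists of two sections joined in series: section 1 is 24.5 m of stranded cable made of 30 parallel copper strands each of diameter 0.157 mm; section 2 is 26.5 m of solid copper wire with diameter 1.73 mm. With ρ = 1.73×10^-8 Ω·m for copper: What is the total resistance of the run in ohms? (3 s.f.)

Section 1: A_strand = π(7.8500e-05)² = 1.936e-08 m²; R₁ = ρL/(N·A_s) = (1.73×10^-8)(24.5)/(30×1.936e-08) = 0.7298 Ω
Section 2: A = π(d/2)² = π(8.6500e-04 m)² = 2.351e-06 m²
R₂ = (1.73×10^-8)(26.5)/(2.351e-06) = 0.195 Ω
R = R₁ + R₂ = 0.925 Ω

0.925 Ω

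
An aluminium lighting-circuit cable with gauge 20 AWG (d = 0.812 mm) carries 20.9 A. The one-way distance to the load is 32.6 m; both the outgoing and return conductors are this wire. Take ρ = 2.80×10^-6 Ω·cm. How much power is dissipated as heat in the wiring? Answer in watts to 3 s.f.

1540 W

ρ = 2.80×10^-6 Ω·cm = 2.80×10^-8 Ω·m
A = π(0.812/2 mm)² = π(4.0600e-04 m)² = 5.178e-07 m²
Total conductor length (both ways) L = 2 × 32.6 = 65.2 m
R = ρL/A = (2.80×10^-8)(65.2)/(5.178e-07) = 3.525 Ω
P = I²R = (20.9)² × 3.525 = 1540 W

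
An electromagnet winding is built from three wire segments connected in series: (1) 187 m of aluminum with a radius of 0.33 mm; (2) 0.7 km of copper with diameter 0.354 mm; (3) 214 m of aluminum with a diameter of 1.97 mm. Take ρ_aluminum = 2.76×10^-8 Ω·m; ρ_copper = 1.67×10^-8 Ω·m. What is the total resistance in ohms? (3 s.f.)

Seg 1: A = πr² = π(3.3000e-04 m)² = 3.421e-07 m²
R_1 = (2.76×10^-8)(187)/(3.421e-07) = 15.09 Ω
Seg 2: A = π(d/2)² = π(1.7700e-04 m)² = 9.842e-08 m²
R_2 = (1.67×10^-8)(700)/(9.842e-08) = 118.8 Ω
Seg 3: A = π(d/2)² = π(9.8500e-04 m)² = 3.048e-06 m²
R_3 = (2.76×10^-8)(214)/(3.048e-06) = 1.938 Ω
R_total = R_1 + R_2 + R_3 = 136 Ω

136 Ω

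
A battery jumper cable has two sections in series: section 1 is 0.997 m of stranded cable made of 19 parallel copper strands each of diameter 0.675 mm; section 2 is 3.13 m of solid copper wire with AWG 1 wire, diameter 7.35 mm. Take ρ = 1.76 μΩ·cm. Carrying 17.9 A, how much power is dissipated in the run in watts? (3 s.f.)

1.24 W

ρ = 1.76 μΩ·cm = 1.76×10^-8 Ω·m
Section 1: A_strand = π(3.3750e-04)² = 3.578e-07 m²; R₁ = ρL/(N·A_s) = (1.76×10^-8)(0.997)/(19×3.578e-07) = 0.002581 Ω
Section 2: A = π(7.35/2 mm)² = π(3.6750e-03 m)² = 4.243e-05 m²
R₂ = (1.76×10^-8)(3.13)/(4.243e-05) = 0.001298 Ω
R = R₁ + R₂ = 0.003879 Ω
P = I²R = (17.9)² × 0.003879 = 1.24 W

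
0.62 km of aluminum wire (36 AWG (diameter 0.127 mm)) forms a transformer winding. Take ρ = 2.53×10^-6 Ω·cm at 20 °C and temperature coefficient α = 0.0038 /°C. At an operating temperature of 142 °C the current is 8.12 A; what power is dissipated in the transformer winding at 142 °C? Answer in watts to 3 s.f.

1.19×10^5 W

ρ = 2.53×10^-6 Ω·cm = 2.53×10^-8 Ω·m
A = π(0.127/2 mm)² = π(6.3500e-05 m)² = 1.267e-08 m²
R₍20₎ = ρL/A = (2.53×10^-8)(620)/(1.267e-08) = 1238 Ω
R₍142₎ = R₍20₎(1 + αΔT) = 1238 × (1 + 0.0038×122) = 1812 Ω
P = I²R = (8.12)² × 1812 = 1.19×10^5 W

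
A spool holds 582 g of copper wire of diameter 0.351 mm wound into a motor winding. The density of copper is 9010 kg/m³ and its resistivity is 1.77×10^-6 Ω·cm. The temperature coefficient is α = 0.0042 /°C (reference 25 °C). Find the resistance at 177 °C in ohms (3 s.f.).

ρ = 1.77×10^-6 Ω·cm = 1.77×10^-8 Ω·m
A = π(d/2)² = π(1.7550e-04 m)² = 9.6762e-08 m²
L = m/(density·A) = 0.582/(9010×9.6762e-08) = 667.6 m
R = ρL/A = (1.77×10^-8)(667.6)/(9.6762e-08) = 122.1 Ω
R(177 °C) = 122.1 × (1 + 0.0042×152) = 200 Ω

200 Ω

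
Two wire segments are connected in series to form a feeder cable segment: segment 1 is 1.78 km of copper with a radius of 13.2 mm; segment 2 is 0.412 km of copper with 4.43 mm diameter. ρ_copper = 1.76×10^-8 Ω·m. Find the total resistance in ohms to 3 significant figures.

0.528 Ω

Segment 1: A = πr² = π(1.3200e-02 m)² = 5.474e-04 m²
R₁ = ρL/A = (1.76×10^-8)(1780)/(5.474e-04) = 0.05723 Ω
Segment 2: A = π(d/2)² = π(2.2150e-03 m)² = 1.541e-05 m²
R₂ = (1.76×10^-8)(412)/(1.541e-05) = 0.4704 Ω
R = R₁ + R₂ = 0.528 Ω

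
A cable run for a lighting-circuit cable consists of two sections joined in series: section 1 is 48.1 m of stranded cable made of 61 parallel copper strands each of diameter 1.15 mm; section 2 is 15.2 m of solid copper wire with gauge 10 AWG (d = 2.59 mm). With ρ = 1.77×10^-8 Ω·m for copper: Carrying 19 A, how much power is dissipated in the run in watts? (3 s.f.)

Section 1: A_strand = π(5.7500e-04)² = 1.039e-06 m²; R₁ = ρL/(N·A_s) = (1.77×10^-8)(48.1)/(61×1.039e-06) = 0.01344 Ω
Section 2: A = π(2.59/2 mm)² = π(1.2950e-03 m)² = 5.269e-06 m²
R₂ = (1.77×10^-8)(15.2)/(5.269e-06) = 0.05107 Ω
R = R₁ + R₂ = 0.0645 Ω
P = I²R = (19)² × 0.0645 = 23.3 W

23.3 W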